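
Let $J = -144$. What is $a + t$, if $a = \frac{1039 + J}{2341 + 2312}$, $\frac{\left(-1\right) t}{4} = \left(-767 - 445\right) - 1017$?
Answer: $\frac{41487043}{4653} \approx 8916.2$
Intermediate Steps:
$t = 8916$ ($t = - 4 \left(\left(-767 - 445\right) - 1017\right) = - 4 \left(-1212 - 1017\right) = \left(-4\right) \left(-2229\right) = 8916$)
$a = \frac{895}{4653}$ ($a = \frac{1039 - 144}{2341 + 2312} = \frac{895}{4653} \approx 0.19235$)
$a + t = \frac{895}{4653} + 8916 = \frac{41487043}{4653}$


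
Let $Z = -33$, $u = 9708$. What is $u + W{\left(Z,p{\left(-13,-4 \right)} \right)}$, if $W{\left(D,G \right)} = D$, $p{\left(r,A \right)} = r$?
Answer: $9675$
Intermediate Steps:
$u + W{\left(Z,p{\left(-13,-4 \right)} \right)} = 9708 - 33 = 9675$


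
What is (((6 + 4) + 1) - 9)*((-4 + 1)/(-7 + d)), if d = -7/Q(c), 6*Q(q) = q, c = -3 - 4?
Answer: 6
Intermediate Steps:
c = -7
Q(q) = q/6
d = 6 (d = -7/((⅙)*(-7)) = -7/(-7/6) = -7*(-6/7) = 6)
(((6 + 4) + 1) - 9)*((-4 + 1)/(-7 + d)) = (((6 + 4) + 1) - 9)*((-4 + 1)/(-7 + 6)) = ((10 + 1) - 9)*(-3/(-1)) = (11 - 9)*(-3*(-1)) = 2*3 = 6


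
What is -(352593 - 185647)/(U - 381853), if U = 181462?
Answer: 166946/200391 ≈ 0.83310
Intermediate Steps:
-(352593 - 185647)/(U - 381853) = -(352593 - 185647)/(181462 - 381853) = -166946/(-200391) = -166946*(-1)/200391 = -1*(-166946/200391) = 166946/200391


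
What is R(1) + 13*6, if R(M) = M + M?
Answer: 80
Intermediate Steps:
R(M) = 2*M
R(1) + 13*6 = 2*1 + 13*6 = 2 + 78 = 80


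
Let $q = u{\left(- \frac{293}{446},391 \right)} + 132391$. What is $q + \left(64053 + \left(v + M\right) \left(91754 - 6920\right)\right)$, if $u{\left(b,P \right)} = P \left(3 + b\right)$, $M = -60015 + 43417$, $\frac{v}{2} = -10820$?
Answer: $- \frac{1446683568813}{446} \approx -3.2437 \cdot 10^{9}$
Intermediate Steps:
$v = -21640$ ($v = 2 \left(-10820\right) = -21640$)
$M = -16598$
$q = \frac{59454981}{446}$ ($q = 391 \left(3 - \frac{293}{446}\right) + 132391 = 391 \cdot \frac{1045}{446} + 132391 = \frac{408595}{446} + 132391 = \frac{59454981}{446} \approx 1.3331 \cdot 10^{5}$)
$q + \left(64053 + \left(v + M\right) \left(91754 - 6920\right)\right) = \frac{59454981}{446} + \left(64053 + \left(-21640 - 16598\right) \left(91754 - 6920\right)\right) = \frac{59454981}{446} + \left(64053 - 3243882492\right) = \frac{59454981}{446} - 3243818439 = - \frac{1446683568813}{446}$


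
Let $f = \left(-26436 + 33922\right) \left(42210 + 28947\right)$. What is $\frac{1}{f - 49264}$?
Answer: $\frac{1}{532632038} \approx 1.8775 \cdot 10^{-9}$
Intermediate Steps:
$f = 532681302$ ($f = 7486 \cdot 71157 = 532681302$)
$\frac{1}{f - 49264} = \frac{1}{532681302 - 49264} = \frac{1}{532632038}$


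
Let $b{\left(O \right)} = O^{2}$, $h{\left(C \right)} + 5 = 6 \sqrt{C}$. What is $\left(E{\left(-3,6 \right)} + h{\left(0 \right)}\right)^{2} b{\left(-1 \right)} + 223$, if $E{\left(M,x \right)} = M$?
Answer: $287$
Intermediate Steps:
$h{\left(C \right)} = -5 + 6 \sqrt{C}$
$\left(E{\left(-3,6 \right)} + h{\left(0 \right)}\right)^{2} b{\left(-1 \right)} + 223 = \left(-3 - \left(5 - 6 \sqrt{0}\right)\right)^{2} \left(-1\right)^{2} + 223 = \left(-3 + \left(-5 + 6 \cdot 0\right)\right)^{2} \cdot 1 + 223 = \left(-3 + \left(-5 + 0\right)\right)^{2} \cdot 1 + 223 = \left(-3 - 5\right)^{2} \cdot 1 + 223 = \left(-8\right)^{2} \cdot 1 + 223 = 64 \cdot 1 + 223 = 64 + 223 = 287$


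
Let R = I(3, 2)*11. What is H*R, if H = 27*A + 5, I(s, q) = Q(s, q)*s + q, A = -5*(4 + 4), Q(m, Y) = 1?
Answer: -59125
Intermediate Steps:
A = -40 (A = -5*8 = -40)
I(s, q) = q + s (I(s, q) = 1*s + q = s + q = q + s)
H = -1075 (H = 27*(-40) + 5 = -1080 + 5 = -1075)
R = 55 (R = (2 + 3)*11 = 5*11 = 55)
H*R = -1075*55 = -59125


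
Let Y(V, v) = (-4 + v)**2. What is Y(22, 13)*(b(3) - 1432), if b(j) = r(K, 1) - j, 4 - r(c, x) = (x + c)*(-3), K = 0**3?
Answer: -115668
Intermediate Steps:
K = 0
r(c, x) = 4 + 3*c + 3*x (r(c, x) = 4 - (x + c)*(-3) = 4 - (c + x)*(-3) = 4 - (-3*c - 3*x) = 4 + (3*c + 3*x) = 4 + 3*c + 3*x)
b(j) = 7 - j (b(j) = (4 + 3*0 + 3*1) - j = (4 + 0 + 3) - j = 7 - j)
Y(22, 13)*(b(3) - 1432) = (-4 + 13)**2*((7 - 1*3) - 1432) = 9**2*((7 - 3) - 1432) = 81*(4 - 1432) = 81*(-1428) = -115668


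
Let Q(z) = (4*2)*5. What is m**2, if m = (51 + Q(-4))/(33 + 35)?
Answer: 8281/4624 ≈ 1.7909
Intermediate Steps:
Q(z) = 40 (Q(z) = 8*5 = 40)
m = 91/68 (m = (51 + 40)/(33 + 35) = 91/68 ≈ 1.3382)
m**2 = (91/68)**2 = 8281/4624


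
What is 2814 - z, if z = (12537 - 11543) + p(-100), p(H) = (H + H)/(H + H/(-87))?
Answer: 78173/43 ≈ 1818.0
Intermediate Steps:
p(H) = 87/43 (p(H) = (2*H)/(H + H*(-1/87)) = (2*H)/(H - H/87) = (2*H)/((86*H/87)) = (2*H)*(87/(86*H)) = 87/43)
z = 42829/43 (z = (12537 - 11543) + 87/43 = 994 + 87/43 = 42829/43 ≈ 996.02)
2814 - z = 2814 - 1*42829/43 = 2814 - 42829/43 = 78173/43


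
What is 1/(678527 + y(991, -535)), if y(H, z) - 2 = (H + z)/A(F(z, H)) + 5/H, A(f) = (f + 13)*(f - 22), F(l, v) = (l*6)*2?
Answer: 20451214477/13876742211275016 ≈ 1.4738e-6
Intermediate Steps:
F(l, v) = 12*l (F(l, v) = (6*l)*2 = 12*l)
A(f) = (-22 + f)*(13 + f) (A(f) = (13 + f)*(-22 + f) = (-22 + f)*(13 + f))
y(H, z) = 2 + 5/H + (H + z)/(-286 - 108*z + 144*z²) (y(H, z) = 2 + ((H + z)/(-286 + (12*z)² - 108*z) + 5/H) = 2 + ((H + z)/(-286 + 144*z² - 108*z) + 5/H) = 2 + ((H + z)/(-286 - 108*z + 144*z²) + 5/H) = 2 + (5/H + (H + z)/(-286 - 108*z + 144*z²)) = 2 + 5/H + (H + z)/(-286 - 108*z + 144*z²))
1/(678527 + y(991, -535)) = 1/(678527 + (½)*(-1430 + 991² - 572*991 - 540*(-535) + 720*(-535)² - 215*991*(-535) + 288*991*(-535)²)/(991*(-143 - 54*(-535) + 72*(-535)²))) = 1/(678527 + (½)*(1/991)*(-1430 + 982081 - 566852 + 288900 + 720*286225 + 113989775 + 288*991*286225)/(-143 + 28890 + 72*286225)) = 1/(678527 + (½)*(1/991)*(-1430 + 982081 - 566852 + 288900 + 206082000 + 113989775 + 81690904800)/(-143 + 28890 + 20608200)) = 1/(678527 + (½)*(1/991)*82011679274/20636947) = 1/(678527 + (½)*(1/991)*(1/20636947)*82011679274) = 1/(678527 + 41005839637/20451214477) = 1/(13876742211275016/20451214477) = 20451214477/13876742211275016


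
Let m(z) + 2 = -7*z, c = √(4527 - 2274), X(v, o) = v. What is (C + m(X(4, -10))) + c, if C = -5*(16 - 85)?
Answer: 315 + √2253 ≈ 362.47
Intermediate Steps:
C = 345 (C = -5*(-69) = 345)
c = √2253 ≈ 47.466
m(z) = -2 - 7*z
(C + m(X(4, -10))) + c = (345 + (-2 - 7*4)) + √2253 = (345 + (-2 - 28)) + √2253 = (345 - 30) + √2253 = 315 + √2253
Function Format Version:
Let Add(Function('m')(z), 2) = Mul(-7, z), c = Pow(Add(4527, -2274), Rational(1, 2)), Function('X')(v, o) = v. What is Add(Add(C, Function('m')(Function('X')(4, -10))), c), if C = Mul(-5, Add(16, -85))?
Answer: Add(315, Pow(2253, Rational(1, 2))) ≈ 362.47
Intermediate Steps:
C = 345 (C = Mul(-5, -69) = 345)
c = Pow(2253, Rational(1, 2)) ≈ 47.466
Function('m')(z) = Add(-2, Mul(-7, z))
Add(Add(C, Function('m')(Function('X')(4, -10))), c) = Add(Add(345, Add(-2, Mul(-7, 4))), Pow(2253, Rational(1, 2))) = Add(Add(345, Add(-2, -28)), Pow(2253, Rational(1, 2))) = Add(Add(345, -30), Pow(2253, Rational(1, 2))) = Add(315, Pow(2253, Rational(1, 2)))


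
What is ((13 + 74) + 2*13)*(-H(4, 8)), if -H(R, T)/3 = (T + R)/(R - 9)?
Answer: -4068/5 ≈ -813.60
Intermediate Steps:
H(R, T) = -3*(R + T)/(-9 + R) (H(R, T) = -3*(T + R)/(R - 9) = -3*(R + T)/(-9 + R))
((13 + 74) + 2*13)*(-H(4, 8)) = ((13 + 74) + 2*13)*(-3*(-1*4 - 1*8)/(-9 + 4)) = (87 + 26)*(-3*(-4 - 8)/(-5)) = 113*(-3*(-1)*(-12)/5) = 113*(-1*36/5) = 113*(-36/5) = -4068/5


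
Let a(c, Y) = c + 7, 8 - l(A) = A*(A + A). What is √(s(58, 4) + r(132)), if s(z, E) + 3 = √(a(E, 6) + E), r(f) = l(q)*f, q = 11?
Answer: √(-30891 + √15) ≈ 175.75*I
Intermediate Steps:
l(A) = 8 - 2*A² (l(A) = 8 - A*(A + A) = 8 - A*2*A = 8 - 2*A²)
r(f) = -234*f (r(f) = (8 - 2*11²)*f = (8 - 2*121)*f = (8 - 242)*f = -234*f)
a(c, Y) = 7 + c
s(z, E) = -3 + √(7 + 2*E) (s(z, E) = -3 + √((7 + E) + E) = -3 + √(7 + 2*E))
√(s(58, 4) + r(132)) = √((-3 + √(7 + 2*4)) - 234*132) = √((-3 + √(7 + 8)) - 30888) = √((-3 + √15) - 30888) = √(-30891 + √15)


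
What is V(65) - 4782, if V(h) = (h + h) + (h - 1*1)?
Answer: -4588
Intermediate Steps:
V(h) = -1 + 3*h (V(h) = 2*h + (h - 1) = 2*h + (-1 + h) = -1 + 3*h)
V(65) - 4782 = (-1 + 3*65) - 4782 = (-1 + 195) - 4782 = 194 - 4782 = -4588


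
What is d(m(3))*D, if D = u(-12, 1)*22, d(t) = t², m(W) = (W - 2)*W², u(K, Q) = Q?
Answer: 1782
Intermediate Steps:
m(W) = W²*(-2 + W) (m(W) = (-2 + W)*W² = W²*(-2 + W))
D = 22 (D = 1*22 = 22)
d(m(3))*D = (3²*(-2 + 3))²*22 = (9*1)²*22 = 9²*22 = 81*22 = 1782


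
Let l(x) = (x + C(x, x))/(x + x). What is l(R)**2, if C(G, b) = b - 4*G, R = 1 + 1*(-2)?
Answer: 1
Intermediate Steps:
R = -1 (R = 1 - 2 = -1)
l(x) = -1 (l(x) = (x + (x - 4*x))/(x + x) = (x - 3*x)/((2*x)) = (-2*x)*(1/(2*x)) = -1)
l(R)**2 = (-1)**2 = 1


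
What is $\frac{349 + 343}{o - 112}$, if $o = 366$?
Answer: $\frac{346}{127} \approx 2.7244$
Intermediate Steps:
$\frac{349 + 343}{o - 112} = \frac{349 + 343}{366 - 112} = \frac{692}{254} = 692 \cdot \frac{1}{254} = \frac{346}{127}$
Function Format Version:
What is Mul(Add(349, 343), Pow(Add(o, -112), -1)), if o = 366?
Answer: Rational(346, 127) ≈ 2.7244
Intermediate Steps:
Mul(Add(349, 343), Pow(Add(o, -112), -1)) = Mul(Add(349, 343), Pow(Add(366, -112), -1)) = Mul(692, Pow(254, -1)) = Mul(692, Rational(1, 254)) = Rational(346, 127)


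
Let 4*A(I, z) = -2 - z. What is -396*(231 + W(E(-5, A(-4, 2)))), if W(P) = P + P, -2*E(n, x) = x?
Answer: -91872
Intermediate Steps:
A(I, z) = -½ - z/4 (A(I, z) = (-2 - z)/4 = -½ - z/4)
E(n, x) = -x/2
W(P) = 2*P
-396*(231 + W(E(-5, A(-4, 2)))) = -396*(231 + 2*(-(-½ - ¼*2)/2)) = -396*(231 + 2*(-(-½ - ½)/2)) = -396*(231 + 2*(-½*(-1))) = -396*(231 + 2*(½)) = -396*(231 + 1) = -396*232 = -91872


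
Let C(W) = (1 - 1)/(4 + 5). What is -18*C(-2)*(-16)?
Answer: 0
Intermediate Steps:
C(W) = 0 (C(W) = 0/9 = 0*(⅑) = 0)
-18*C(-2)*(-16) = -18*0*(-16) = 0*(-16) = 0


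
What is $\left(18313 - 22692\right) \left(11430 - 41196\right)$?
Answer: $130345314$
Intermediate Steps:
$\left(18313 - 22692\right) \left(11430 - 41196\right) = \left(-4379\right) \left(-29766\right) = 130345314$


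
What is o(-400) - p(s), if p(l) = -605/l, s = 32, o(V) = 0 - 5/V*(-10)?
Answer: 601/32 ≈ 18.781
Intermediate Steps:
o(V) = 50/V (o(V) = 0 + 50/V = 50/V)
o(-400) - p(s) = 50/(-400) - (-605)/32 = 50*(-1/400) - (-605)/32 = -1/8 - 1*(-605/32) = -1/8 + 605/32 = 601/32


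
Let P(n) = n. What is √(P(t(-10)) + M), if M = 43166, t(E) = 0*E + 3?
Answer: 7*√881 ≈ 207.77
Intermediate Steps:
t(E) = 3 (t(E) = 0 + 3 = 3)
√(P(t(-10)) + M) = √(3 + 43166) = √43169 = 7*√881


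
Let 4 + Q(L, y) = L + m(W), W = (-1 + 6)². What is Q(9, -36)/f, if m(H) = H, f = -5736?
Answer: -5/956 ≈ -0.0052301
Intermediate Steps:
W = 25 (W = 5² = 25)
Q(L, y) = 21 + L (Q(L, y) = -4 + (L + 25) = -4 + (25 + L) = 21 + L)
Q(9, -36)/f = (21 + 9)/(-5736) = 30*(-1/5736) = -5/956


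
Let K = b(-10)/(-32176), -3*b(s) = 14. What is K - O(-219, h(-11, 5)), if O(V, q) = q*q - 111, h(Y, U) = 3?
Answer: 4922935/48264 ≈ 102.00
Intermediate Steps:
b(s) = -14/3 (b(s) = -1/3*14 = -14/3)
O(V, q) = -111 + q**2 (O(V, q) = q**2 - 111 = -111 + q**2)
K = 7/48264 (K = -14/3/(-32176) = -14/3*(-1/32176) = 7/48264 ≈ 0.00014504)
K - O(-219, h(-11, 5)) = 7/48264 - (-111 + 3**2) = 7/48264 - (-111 + 9) = 7/48264 - 1*(-102) = 7/48264 + 102 = 4922935/48264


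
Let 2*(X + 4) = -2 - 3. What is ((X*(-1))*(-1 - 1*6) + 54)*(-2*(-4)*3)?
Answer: 204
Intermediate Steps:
X = -13/2 (X = -4 + (-2 - 3)/2 = -4 + (1/2)*(-5) = -4 - 5/2 = -13/2 ≈ -6.5000)
((X*(-1))*(-1 - 1*6) + 54)*(-2*(-4)*3) = ((-13/2*(-1))*(-1 - 1*6) + 54)*(-2*(-4)*3) = (13*(-1 - 6)/2 + 54)*(8*3) = ((13/2)*(-7) + 54)*24 = (-91/2 + 54)*24 = (17/2)*24 = 204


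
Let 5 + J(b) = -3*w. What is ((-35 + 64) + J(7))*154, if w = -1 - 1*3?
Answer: 5544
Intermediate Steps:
w = -4 (w = -1 - 3 = -4)
J(b) = 7 (J(b) = -5 - 3*(-4) = -5 + 12 = 7)
((-35 + 64) + J(7))*154 = ((-35 + 64) + 7)*154 = (29 + 7)*154 = 36*154 = 5544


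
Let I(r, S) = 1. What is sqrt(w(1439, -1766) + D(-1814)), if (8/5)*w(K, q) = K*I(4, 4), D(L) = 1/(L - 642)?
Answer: 2*sqrt(21191289)/307 ≈ 29.990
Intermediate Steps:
D(L) = 1/(-642 + L)
w(K, q) = 5*K/8 (w(K, q) = 5*(K*1)/8 = 5*K/8)
sqrt(w(1439, -1766) + D(-1814)) = sqrt((5/8)*1439 + 1/(-642 - 1814)) = sqrt(7195/8 + 1/(-2456)) = sqrt(7195/8 - 1/2456) = sqrt(276108/307) = 2*sqrt(21191289)/307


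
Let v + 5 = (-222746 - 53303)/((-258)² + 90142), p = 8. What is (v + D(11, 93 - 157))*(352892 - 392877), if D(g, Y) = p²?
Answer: -32604514175/14246 ≈ -2.2887e+6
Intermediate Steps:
v = -1059579/156706 (v = -5 + (-222746 - 53303)/((-258)² + 90142) = -5 - 276049/(66564 + 90142) = -5 - 276049/156706 = -1059579/156706 ≈ -6.7616)
D(g, Y) = 64 (D(g, Y) = 8² = 64)
(v + D(11, 93 - 157))*(352892 - 392877) = (-1059579/156706 + 64)*(352892 - 392877) = (8969605/156706)*(-39985) = -32604514175/14246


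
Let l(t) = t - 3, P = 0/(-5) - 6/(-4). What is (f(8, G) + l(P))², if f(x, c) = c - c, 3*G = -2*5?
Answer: 9/4 ≈ 2.2500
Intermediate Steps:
G = -10/3 (G = (-2*5)/3 = (⅓)*(-10) = -10/3 ≈ -3.3333)
f(x, c) = 0
P = 3/2 (P = 0*(-⅕) - 6*(-¼) = 0 + 3/2 = 3/2 ≈ 1.5000)
l(t) = -3 + t
(f(8, G) + l(P))² = (0 + (-3 + 3/2))² = (0 - 3/2)² = (-3/2)² = 9/4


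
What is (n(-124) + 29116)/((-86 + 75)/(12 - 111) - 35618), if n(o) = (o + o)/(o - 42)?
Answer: -21750768/26606563 ≈ -0.81750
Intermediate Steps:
n(o) = 2*o/(-42 + o) (n(o) = (2*o)/(-42 + o) = 2*o/(-42 + o))
(n(-124) + 29116)/((-86 + 75)/(12 - 111) - 35618) = (2*(-124)/(-42 - 124) + 29116)/((-86 + 75)/(12 - 111) - 35618) = (2*(-124)/(-166) + 29116)/(-11/(-99) - 35618) = (2*(-124)*(-1/166) + 29116)/(-1/99*(-11) - 35618) = (124/83 + 29116)/(⅑ - 35618) = 2416752/(83*(-320561/9)) = (2416752/83)*(-9/320561) = -21750768/26606563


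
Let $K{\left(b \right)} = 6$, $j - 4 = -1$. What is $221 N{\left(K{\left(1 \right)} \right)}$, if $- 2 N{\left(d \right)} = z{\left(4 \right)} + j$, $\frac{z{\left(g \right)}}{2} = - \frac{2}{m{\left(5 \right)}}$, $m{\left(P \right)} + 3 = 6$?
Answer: $- \frac{1105}{6} \approx -184.17$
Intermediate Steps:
$j = 3$ ($j = 4 - 1 = 3$)
$m{\left(P \right)} = 3$ ($m{\left(P \right)} = -3 + 6 = 3$)
$z{\left(g \right)} = - \frac{4}{3}$ ($z{\left(g \right)} = 2 \left(- \frac{2}{3}\right) = - \frac{4}{3}$)
$N{\left(d \right)} = - \frac{5}{6}$ ($N{\left(d \right)} = - \frac{- \frac{4}{3} + 3}{2} = \left(- \frac{1}{2}\right) \frac{5}{3} = - \frac{5}{6}$)
$221 N{\left(K{\left(1 \right)} \right)} = 221 \left(- \frac{5}{6}\right) = - \frac{1105}{6}$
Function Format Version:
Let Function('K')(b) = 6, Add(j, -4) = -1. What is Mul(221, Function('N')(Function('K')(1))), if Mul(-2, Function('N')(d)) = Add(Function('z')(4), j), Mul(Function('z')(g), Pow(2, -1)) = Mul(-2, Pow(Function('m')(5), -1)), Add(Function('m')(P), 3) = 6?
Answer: Rational(-1105, 6) ≈ -184.17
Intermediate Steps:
j = 3 (j = Add(4, -1) = 3)
Function('m')(P) = 3 (Function('m')(P) = Add(-3, 6) = 3)
Function('z')(g) = Rational(-4, 3) (Function('z')(g) = Mul(2, Mul(-2, Pow(3, -1))) = Mul(2, Mul(-2, Rational(1, 3))) = Mul(2, Rational(-2, 3)) = Rational(-4, 3))
Function('N')(d) = Rational(-5, 6) (Function('N')(d) = Mul(Rational(-1, 2), Add(Rational(-4, 3), 3)) = Mul(Rational(-1, 2), Rational(5, 3)) = Rational(-5, 6))
Mul(221, Function('N')(Function('K')(1))) = Mul(221, Rational(-5, 6)) = Rational(-1105, 6)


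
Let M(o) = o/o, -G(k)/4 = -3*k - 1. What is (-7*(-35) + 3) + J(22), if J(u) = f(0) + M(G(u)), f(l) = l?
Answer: 249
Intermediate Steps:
G(k) = 4 + 12*k (G(k) = -4*(-3*k - 1) = -4*(-1 - 3*k) = 4 + 12*k)
M(o) = 1
J(u) = 1 (J(u) = 0 + 1 = 1)
(-7*(-35) + 3) + J(22) = (-7*(-35) + 3) + 1 = (245 + 3) + 1 = 248 + 1 = 249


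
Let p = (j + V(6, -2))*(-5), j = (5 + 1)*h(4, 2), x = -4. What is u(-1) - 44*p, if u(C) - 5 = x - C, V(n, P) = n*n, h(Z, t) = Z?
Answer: 13202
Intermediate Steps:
j = 24 (j = (5 + 1)*4 = 6*4 = 24)
V(n, P) = n**2
u(C) = 1 - C (u(C) = 5 + (-4 - C) = 1 - C)
p = -300 (p = (24 + 6**2)*(-5) = (24 + 36)*(-5) = 60*(-5) = -300)
u(-1) - 44*p = (1 - 1*(-1)) - 44*(-300) = (1 + 1) + 13200 = 2 + 13200 = 13202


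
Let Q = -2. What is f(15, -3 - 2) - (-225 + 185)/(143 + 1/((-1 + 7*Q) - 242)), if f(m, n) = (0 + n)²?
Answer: 92903/3675 ≈ 25.280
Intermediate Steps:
f(m, n) = n²
f(15, -3 - 2) - (-225 + 185)/(143 + 1/((-1 + 7*Q) - 242)) = (-3 - 2)² - (-225 + 185)/(143 + 1/((-1 + 7*(-2)) - 242)) = (-5)² - (-40)/(143 + 1/((-1 - 14) - 242)) = 25 - (-40)/(143 + 1/(-15 - 242)) = 25 - (-40)/(143 + 1/(-257)) = 25 - (-40)/(143 - 1/257) = 25 - (-40)/36750/257 = 25 - (-40)*257/36750 = 25 - 1*(-1028/3675) = 25 + 1028/3675 = 92903/3675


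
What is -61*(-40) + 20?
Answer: 2460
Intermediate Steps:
-61*(-40) + 20 = 2440 + 20 = 2460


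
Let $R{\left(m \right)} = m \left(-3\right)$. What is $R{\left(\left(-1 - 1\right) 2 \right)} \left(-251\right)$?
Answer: $-3012$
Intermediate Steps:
$R{\left(m \right)} = - 3 m$
$R{\left(\left(-1 - 1\right) 2 \right)} \left(-251\right) = - 3 \left(-1 - 1\right) 2 \left(-251\right) = - 3 \left(\left(-2\right) 2\right) \left(-251\right) = \left(-3\right) \left(-4\right) \left(-251\right) = 12 \left(-251\right) = -3012$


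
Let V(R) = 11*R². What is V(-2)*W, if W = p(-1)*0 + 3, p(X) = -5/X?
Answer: 132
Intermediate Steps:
W = 3 (W = -5/(-1)*0 + 3 = -5*(-1)*0 + 3 = 5*0 + 3 = 0 + 3 = 3)
V(-2)*W = (11*(-2)²)*3 = (11*4)*3 = 44*3 = 132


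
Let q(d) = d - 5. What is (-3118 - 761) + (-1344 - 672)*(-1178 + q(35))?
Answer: 2310489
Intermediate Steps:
q(d) = -5 + d
(-3118 - 761) + (-1344 - 672)*(-1178 + q(35)) = (-3118 - 761) + (-1344 - 672)*(-1178 + (-5 + 35)) = -3879 - 2016*(-1178 + 30) = -3879 - 2016*(-1148) = -3879 + 2314368 = 2310489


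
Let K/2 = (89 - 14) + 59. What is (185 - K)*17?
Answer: -1411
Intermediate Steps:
K = 268 (K = 2*((89 - 14) + 59) = 2*(75 + 59) = 2*134 = 268)
(185 - K)*17 = (185 - 1*268)*17 = (185 - 268)*17 = -83*17 = -1411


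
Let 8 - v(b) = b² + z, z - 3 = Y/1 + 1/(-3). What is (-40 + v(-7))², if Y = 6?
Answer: 72361/9 ≈ 8040.1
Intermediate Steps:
z = 26/3 (z = 3 + (6/1 + 1/(-3)) = 3 + (6*1 + 1*(-⅓)) = 3 + (6 - ⅓) = 3 + 17/3 = 26/3 ≈ 8.6667)
v(b) = -⅔ - b² (v(b) = 8 - (b² + 26/3) = 8 - (26/3 + b²) = 8 + (-26/3 - b²) = -⅔ - b²)
(-40 + v(-7))² = (-40 + (-⅔ - 1*(-7)²))² = (-40 + (-⅔ - 1*49))² = (-40 + (-⅔ - 49))² = (-40 - 149/3)² = (-269/3)² = 72361/9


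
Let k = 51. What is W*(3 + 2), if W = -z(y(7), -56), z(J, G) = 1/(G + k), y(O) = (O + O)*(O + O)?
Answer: 1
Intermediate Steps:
y(O) = 4*O**2 (y(O) = (2*O)*(2*O) = 4*O**2)
z(J, G) = 1/(51 + G) (z(J, G) = 1/(G + 51) = 1/(51 + G))
W = 1/5 (W = -1/(51 - 56) = -1/(-5) = -1*(-1/5) = 1/5 ≈ 0.20000)
W*(3 + 2) = (3 + 2)/5 = (1/5)*5 = 1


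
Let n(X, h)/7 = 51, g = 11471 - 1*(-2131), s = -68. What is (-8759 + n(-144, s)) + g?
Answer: 5200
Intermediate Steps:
g = 13602 (g = 11471 + 2131 = 13602)
n(X, h) = 357 (n(X, h) = 7*51 = 357)
(-8759 + n(-144, s)) + g = (-8759 + 357) + 13602 = -8402 + 13602 = 5200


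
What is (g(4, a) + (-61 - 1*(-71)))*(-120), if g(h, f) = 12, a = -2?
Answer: -2640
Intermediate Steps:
(g(4, a) + (-61 - 1*(-71)))*(-120) = (12 + (-61 - 1*(-71)))*(-120) = (12 + (-61 + 71))*(-120) = (12 + 10)*(-120) = 22*(-120) = -2640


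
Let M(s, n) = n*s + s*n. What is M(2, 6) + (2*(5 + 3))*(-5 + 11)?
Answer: 120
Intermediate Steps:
M(s, n) = 2*n*s (M(s, n) = n*s + n*s = 2*n*s)
M(2, 6) + (2*(5 + 3))*(-5 + 11) = 2*6*2 + (2*(5 + 3))*(-5 + 11) = 24 + (2*8)*6 = 24 + 16*6 = 24 + 96 = 120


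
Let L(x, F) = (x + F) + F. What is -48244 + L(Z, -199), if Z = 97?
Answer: -48545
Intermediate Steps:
L(x, F) = x + 2*F (L(x, F) = (F + x) + F = x + 2*F)
-48244 + L(Z, -199) = -48244 + (97 + 2*(-199)) = -48244 + (97 - 398) = -48244 - 301 = -48545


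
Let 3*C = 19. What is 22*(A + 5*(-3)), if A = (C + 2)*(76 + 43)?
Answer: 64460/3 ≈ 21487.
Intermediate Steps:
C = 19/3 (C = (⅓)*19 = 19/3 ≈ 6.3333)
A = 2975/3 (A = (19/3 + 2)*(76 + 43) = (25/3)*119 = 2975/3 ≈ 991.67)
22*(A + 5*(-3)) = 22*(2975/3 + 5*(-3)) = 22*(2975/3 - 15) = 22*(2930/3) = 64460/3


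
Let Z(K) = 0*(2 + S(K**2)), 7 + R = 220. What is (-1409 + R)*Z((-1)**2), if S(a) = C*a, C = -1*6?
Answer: 0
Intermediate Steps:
R = 213 (R = -7 + 220 = 213)
C = -6
S(a) = -6*a
Z(K) = 0 (Z(K) = 0*(2 - 6*K**2) = 0)
(-1409 + R)*Z((-1)**2) = (-1409 + 213)*0 = -1196*0 = 0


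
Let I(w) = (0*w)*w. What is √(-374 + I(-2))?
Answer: I*√374 ≈ 19.339*I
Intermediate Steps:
I(w) = 0 (I(w) = 0*w = 0)
√(-374 + I(-2)) = √(-374 + 0) = √(-374) = I*√374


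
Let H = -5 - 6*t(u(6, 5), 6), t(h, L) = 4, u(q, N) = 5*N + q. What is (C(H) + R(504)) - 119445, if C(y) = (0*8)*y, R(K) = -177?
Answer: -119622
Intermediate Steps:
u(q, N) = q + 5*N
H = -29 (H = -5 - 6*4 = -5 - 24 = -29)
C(y) = 0 (C(y) = 0*y = 0)
(C(H) + R(504)) - 119445 = (0 - 177) - 119445 = -177 - 119445 = -119622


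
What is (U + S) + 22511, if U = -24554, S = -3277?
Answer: -5320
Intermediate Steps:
(U + S) + 22511 = (-24554 - 3277) + 22511 = -27831 + 22511 = -5320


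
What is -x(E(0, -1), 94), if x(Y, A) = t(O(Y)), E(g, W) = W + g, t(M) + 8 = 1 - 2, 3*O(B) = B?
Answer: 9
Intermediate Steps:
O(B) = B/3
t(M) = -9 (t(M) = -8 + (1 - 2) = -8 - 1 = -9)
x(Y, A) = -9
-x(E(0, -1), 94) = -1*(-9) = 9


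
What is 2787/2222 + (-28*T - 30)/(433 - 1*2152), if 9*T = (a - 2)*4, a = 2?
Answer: 1619171/1273206 ≈ 1.2717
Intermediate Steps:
T = 0 (T = ((2 - 2)*4)/9 = (0*4)/9 = (1/9)*0 = 0)
2787/2222 + (-28*T - 30)/(433 - 1*2152) = 2787/2222 + (-28*0 - 30)/(433 - 1*2152) = 2787*(1/2222) + (0 - 30)/(433 - 2152) = 2787/2222 - 30/(-1719) = 2787/2222 - 30*(-1/1719) = 2787/2222 + 10/573 = 1619171/1273206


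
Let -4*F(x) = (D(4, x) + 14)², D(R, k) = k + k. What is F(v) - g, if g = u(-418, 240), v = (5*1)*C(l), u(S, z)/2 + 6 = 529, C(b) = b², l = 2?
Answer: -1775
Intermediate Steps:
D(R, k) = 2*k
u(S, z) = 1046 (u(S, z) = -12 + 2*529 = -12 + 1058 = 1046)
v = 20 (v = (5*1)*2² = 5*4 = 20)
g = 1046
F(x) = -(14 + 2*x)²/4 (F(x) = -(2*x + 14)²/4 = -(14 + 2*x)²/4)
F(v) - g = -(7 + 20)² - 1*1046 = -1*27² - 1046 = -1*729 - 1046 = -729 - 1046 = -1775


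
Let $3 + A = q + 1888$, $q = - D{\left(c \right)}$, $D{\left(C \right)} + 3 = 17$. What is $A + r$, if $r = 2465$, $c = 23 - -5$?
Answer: $4336$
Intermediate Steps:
$c = 28$ ($c = 23 + 5 = 28$)
$D{\left(C \right)} = 14$ ($D{\left(C \right)} = -3 + 17 = 14$)
$q = -14$ ($q = \left(-1\right) 14 = -14$)
$A = 1871$ ($A = -3 + \left(-14 + 1888\right) = -3 + 1874 = 1871$)
$A + r = 1871 + 2465 = 4336$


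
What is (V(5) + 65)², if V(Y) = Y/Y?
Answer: 4356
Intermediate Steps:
V(Y) = 1
(V(5) + 65)² = (1 + 65)² = 66² = 4356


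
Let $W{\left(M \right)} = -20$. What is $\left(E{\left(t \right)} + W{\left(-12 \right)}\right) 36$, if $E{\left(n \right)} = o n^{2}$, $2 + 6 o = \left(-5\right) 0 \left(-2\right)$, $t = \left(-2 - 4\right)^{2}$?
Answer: $-16272$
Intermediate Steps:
$t = 36$ ($t = \left(-6\right)^{2} = 36$)
$o = - \frac{1}{3}$ ($o = - \frac{1}{3} + \frac{\left(-5\right) 0 \left(-2\right)}{6} = - \frac{1}{3} + \frac{0 \left(-2\right)}{6} = - \frac{1}{3} + \frac{1}{6} \cdot 0 = - \frac{1}{3} + 0 = - \frac{1}{3} \approx -0.33333$)
$E{\left(n \right)} = - \frac{n^{2}}{3}$
$\left(E{\left(t \right)} + W{\left(-12 \right)}\right) 36 = \left(- \frac{36^{2}}{3} - 20\right) 36 = \left(\left(- \frac{1}{3}\right) 1296 - 20\right) 36 = \left(-432 - 20\right) 36 = \left(-452\right) 36 = -16272$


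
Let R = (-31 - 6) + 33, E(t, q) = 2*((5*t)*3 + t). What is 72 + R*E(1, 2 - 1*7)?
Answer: -56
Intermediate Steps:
E(t, q) = 32*t (E(t, q) = 2*(15*t + t) = 2*(16*t) = 32*t)
R = -4 (R = -37 + 33 = -4)
72 + R*E(1, 2 - 1*7) = 72 - 128 = -56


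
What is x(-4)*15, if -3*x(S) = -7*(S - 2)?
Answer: -210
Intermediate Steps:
x(S) = -14/3 + 7*S/3 (x(S) = -(-7)*(S - 2)/3 = -(-7)*(-2 + S)/3 = -(14 - 7*S)/3 = -14/3 + 7*S/3)
x(-4)*15 = (-14/3 + (7/3)*(-4))*15 = (-14/3 - 28/3)*15 = -14*15 = -210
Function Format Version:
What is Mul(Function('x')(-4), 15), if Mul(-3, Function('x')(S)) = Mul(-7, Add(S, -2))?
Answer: -210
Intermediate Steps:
Function('x')(S) = Add(Rational(-14, 3), Mul(Rational(7, 3), S)) (Function('x')(S) = Mul(Rational(-1, 3), Mul(-7, Add(S, -2))) = Mul(Rational(-1, 3), Mul(-7, Add(-2, S))) = Mul(Rational(-1, 3), Add(14, Mul(-7, S))) = Add(Rational(-14, 3), Mul(Rational(7, 3), S)))
Mul(Function('x')(-4), 15) = Mul(Add(Rational(-14, 3), Mul(Rational(7, 3), -4)), 15) = Mul(Add(Rational(-14, 3), Rational(-28, 3)), 15) = Mul(-14, 15) = -210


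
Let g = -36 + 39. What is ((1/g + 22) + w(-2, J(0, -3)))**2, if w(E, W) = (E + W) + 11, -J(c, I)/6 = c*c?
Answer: 8836/9 ≈ 981.78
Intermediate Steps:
J(c, I) = -6*c**2 (J(c, I) = -6*c*c = -6*c**2)
w(E, W) = 11 + E + W
g = 3
((1/g + 22) + w(-2, J(0, -3)))**2 = ((1/3 + 22) + (11 - 2 - 6*0**2))**2 = ((1/3 + 22) + (11 - 2 - 6*0))**2 = (67/3 + (11 - 2 + 0))**2 = (67/3 + 9)**2 = (94/3)**2 = 8836/9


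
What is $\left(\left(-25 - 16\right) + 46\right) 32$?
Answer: $160$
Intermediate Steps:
$\left(\left(-25 - 16\right) + 46\right) 32 = \left(-41 + 46\right) 32 = 5 \cdot 32 = 160$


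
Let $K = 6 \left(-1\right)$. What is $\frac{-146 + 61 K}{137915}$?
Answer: $- \frac{512}{137915} \approx -0.0037124$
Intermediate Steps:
$K = -6$
$\frac{-146 + 61 K}{137915} = \frac{-146 + 61 \left(-6\right)}{137915} = \left(-146 - 366\right) \frac{1}{137915} = \left(-512\right) \frac{1}{137915} = - \frac{512}{137915}$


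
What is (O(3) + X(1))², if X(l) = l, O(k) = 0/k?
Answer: 1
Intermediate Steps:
O(k) = 0
(O(3) + X(1))² = (0 + 1)² = 1² = 1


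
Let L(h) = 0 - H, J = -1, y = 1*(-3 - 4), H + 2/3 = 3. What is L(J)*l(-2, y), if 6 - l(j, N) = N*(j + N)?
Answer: 133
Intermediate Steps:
H = 7/3 (H = -2/3 + 3 = 7/3 ≈ 2.3333)
y = -7 (y = 1*(-7) = -7)
l(j, N) = 6 - N*(N + j) (l(j, N) = 6 - N*(j + N) = 6 - N*(N + j))
L(h) = -7/3 (L(h) = 0 - 1*7/3 = 0 - 7/3 = -7/3)
L(J)*l(-2, y) = -7*(6 - 1*(-7)**2 - 1*(-7)*(-2))/3 = -7*(6 - 1*49 - 14)/3 = -7*(6 - 49 - 14)/3 = -7/3*(-57) = 133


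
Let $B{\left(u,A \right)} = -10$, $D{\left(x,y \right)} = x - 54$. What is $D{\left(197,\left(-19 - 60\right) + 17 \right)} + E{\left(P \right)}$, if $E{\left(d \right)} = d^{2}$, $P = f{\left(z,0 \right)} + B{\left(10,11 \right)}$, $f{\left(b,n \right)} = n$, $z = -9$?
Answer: $243$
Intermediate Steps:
$D{\left(x,y \right)} = -54 + x$
$P = -10$ ($P = 0 - 10 = -10$)
$D{\left(197,\left(-19 - 60\right) + 17 \right)} + E{\left(P \right)} = \left(-54 + 197\right) + \left(-10\right)^{2} = 143 + 100 = 243$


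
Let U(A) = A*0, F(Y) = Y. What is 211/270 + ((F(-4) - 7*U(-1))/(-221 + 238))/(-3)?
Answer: 3947/4590 ≈ 0.85991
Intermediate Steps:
U(A) = 0
211/270 + ((F(-4) - 7*U(-1))/(-221 + 238))/(-3) = 211/270 + ((-4 - 7*0)/(-221 + 238))/(-3) = 211*(1/270) + ((-4 + 0)/17)*(-⅓) = 211/270 - 4*1/17*(-⅓) = 211/270 - 4/17*(-⅓) = 211/270 + 4/51 = 3947/4590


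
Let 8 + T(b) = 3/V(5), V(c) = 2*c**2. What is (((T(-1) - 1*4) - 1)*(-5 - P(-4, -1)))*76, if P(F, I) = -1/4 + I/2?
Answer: 208981/50 ≈ 4179.6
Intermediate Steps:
P(F, I) = -1/4 + I/2 (P(F, I) = -1*1/4 + I*(1/2) = -1/4 + I/2)
T(b) = -397/50 (T(b) = -8 + 3/((2*5**2)) = -8 + 3/((2*25)) = -8 + 3/50 = -397/50)
(((T(-1) - 1*4) - 1)*(-5 - P(-4, -1)))*76 = (((-397/50 - 1*4) - 1)*(-5 - (-1/4 + (1/2)*(-1))))*76 = (((-397/50 - 4) - 1)*(-5 - (-1/4 - 1/2)))*76 = ((-597/50 - 1)*(-5 - 1*(-3/4)))*76 = -647*(-5 + 3/4)/50*76 = -647/50*(-17/4)*76 = (10999/200)*76 = 208981/50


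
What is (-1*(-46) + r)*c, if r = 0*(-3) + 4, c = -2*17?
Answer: -1700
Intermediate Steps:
c = -34
r = 4 (r = 0 + 4 = 4)
(-1*(-46) + r)*c = (-1*(-46) + 4)*(-34) = (46 + 4)*(-34) = 50*(-34) = -1700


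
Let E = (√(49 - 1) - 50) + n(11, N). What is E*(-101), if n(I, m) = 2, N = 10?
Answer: 4848 - 404*√3 ≈ 4148.3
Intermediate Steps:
E = -48 + 4*√3 (E = (√(49 - 1) - 50) + 2 = (√48 - 50) + 2 = (4*√3 - 50) + 2 = (-50 + 4*√3) + 2 = -48 + 4*√3 ≈ -41.072)
E*(-101) = (-48 + 4*√3)*(-101) = 4848 - 404*√3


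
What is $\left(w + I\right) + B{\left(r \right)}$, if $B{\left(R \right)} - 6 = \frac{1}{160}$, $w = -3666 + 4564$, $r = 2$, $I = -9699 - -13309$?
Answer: $\frac{722241}{160} \approx 4514.0$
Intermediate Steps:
$I = 3610$ ($I = -9699 + 13309 = 3610$)
$w = 898$
$B{\left(R \right)} = \frac{961}{160}$ ($B{\left(R \right)} = 6 + \frac{1}{160} = \frac{961}{160}$)
$\left(w + I\right) + B{\left(r \right)} = \left(898 + 3610\right) + \frac{961}{160} = 4508 + \frac{961}{160} = \frac{722241}{160}$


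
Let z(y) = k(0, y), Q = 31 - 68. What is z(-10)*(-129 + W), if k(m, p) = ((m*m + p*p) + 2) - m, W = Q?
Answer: -16932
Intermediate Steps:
Q = -37
W = -37
k(m, p) = 2 + m² + p² - m (k(m, p) = ((m² + p²) + 2) - m = (2 + m² + p²) - m = 2 + m² + p² - m)
z(y) = 2 + y² (z(y) = 2 + 0² + y² - 1*0 = 2 + 0 + y² + 0 = 2 + y²)
z(-10)*(-129 + W) = (2 + (-10)²)*(-129 - 37) = (2 + 100)*(-166) = 102*(-166) = -16932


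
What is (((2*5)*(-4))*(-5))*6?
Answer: 1200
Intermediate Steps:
(((2*5)*(-4))*(-5))*6 = ((10*(-4))*(-5))*6 = -40*(-5)*6 = 200*6 = 1200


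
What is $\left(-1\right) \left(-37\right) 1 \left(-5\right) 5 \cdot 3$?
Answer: $-2775$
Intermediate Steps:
$\left(-1\right) \left(-37\right) 1 \left(-5\right) 5 \cdot 3 = 37 \left(\left(-5\right) 15\right) = 37 \left(-75\right) = -2775$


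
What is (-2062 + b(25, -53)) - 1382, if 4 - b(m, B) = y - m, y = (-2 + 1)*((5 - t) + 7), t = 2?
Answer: -3405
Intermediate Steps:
y = -10 (y = (-2 + 1)*((5 - 1*2) + 7) = -((5 - 2) + 7) = -(3 + 7) = -1*10 = -10)
b(m, B) = 14 + m (b(m, B) = 4 - (-10 - m) = 4 + (10 + m) = 14 + m)
(-2062 + b(25, -53)) - 1382 = (-2062 + (14 + 25)) - 1382 = (-2062 + 39) - 1382 = -2023 - 1382 = -3405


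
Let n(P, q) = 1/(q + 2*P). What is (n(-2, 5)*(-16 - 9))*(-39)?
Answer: 975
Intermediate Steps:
(n(-2, 5)*(-16 - 9))*(-39) = ((-16 - 9)/(5 + 2*(-2)))*(-39) = (-25/(5 - 4))*(-39) = (-25/1)*(-39) = (1*(-25))*(-39) = -25*(-39) = 975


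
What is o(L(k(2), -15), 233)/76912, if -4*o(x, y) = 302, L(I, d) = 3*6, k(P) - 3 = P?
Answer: -151/153824 ≈ -0.00098164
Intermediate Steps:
k(P) = 3 + P
L(I, d) = 18
o(x, y) = -151/2 (o(x, y) = -¼*302 = -151/2)
o(L(k(2), -15), 233)/76912 = -151/2/76912 = -151/2*1/76912 = -151/153824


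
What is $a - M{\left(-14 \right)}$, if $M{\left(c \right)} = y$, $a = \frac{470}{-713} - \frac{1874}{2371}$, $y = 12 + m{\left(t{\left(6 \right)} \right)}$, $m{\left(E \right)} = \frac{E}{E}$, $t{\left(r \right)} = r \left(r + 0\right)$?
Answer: $- \frac{24427331}{1690523} \approx -14.45$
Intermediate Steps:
$t{\left(r \right)} = r^{2}$ ($t{\left(r \right)} = r r = r^{2}$)
$m{\left(E \right)} = 1$
$y = 13$ ($y = 12 + 1 = 13$)
$a = - \frac{2450532}{1690523}$ ($a = 470 \left(- \frac{1}{713}\right) - \frac{1874}{2371} = - \frac{470}{713} - \frac{1874}{2371} = - \frac{2450532}{1690523} \approx -1.4496$)
$M{\left(c \right)} = 13$
$a - M{\left(-14 \right)} = - \frac{2450532}{1690523} - 13 = - \frac{24427331}{1690523}$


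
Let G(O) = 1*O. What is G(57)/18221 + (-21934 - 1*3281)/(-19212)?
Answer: 8079607/6141436 ≈ 1.3156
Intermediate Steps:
G(O) = O
G(57)/18221 + (-21934 - 1*3281)/(-19212) = 57/18221 + (-21934 - 1*3281)/(-19212) = 57*(1/18221) + (-21934 - 3281)*(-1/19212) = 3/959 - 25215*(-1/19212) = 3/959 + 8405/6404 = 8079607/6141436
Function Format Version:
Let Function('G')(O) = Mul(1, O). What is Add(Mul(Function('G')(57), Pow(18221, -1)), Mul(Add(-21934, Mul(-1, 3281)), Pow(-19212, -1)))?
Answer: Rational(8079607, 6141436) ≈ 1.3156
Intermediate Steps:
Function('G')(O) = O
Add(Mul(Function('G')(57), Pow(18221, -1)), Mul(Add(-21934, Mul(-1, 3281)), Pow(-19212, -1))) = Add(Mul(57, Pow(18221, -1)), Mul(Add(-21934, Mul(-1, 3281)), Pow(-19212, -1))) = Add(Mul(57, Rational(1, 18221)), Mul(Add(-21934, -3281), Rational(-1, 19212))) = Add(Rational(3, 959), Mul(-25215, Rational(-1, 19212))) = Add(Rational(3, 959), Rational(8405, 6404)) = Rational(8079607, 6141436)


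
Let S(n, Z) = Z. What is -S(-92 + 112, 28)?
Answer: -28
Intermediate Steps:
-S(-92 + 112, 28) = -1*28 = -28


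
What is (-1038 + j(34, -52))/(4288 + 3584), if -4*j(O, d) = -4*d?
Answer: -545/3936 ≈ -0.13847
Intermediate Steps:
j(O, d) = d (j(O, d) = -(-1)*d = d)
(-1038 + j(34, -52))/(4288 + 3584) = (-1038 - 52)/(4288 + 3584) = -1090/7872 = -1090*1/7872 = -545/3936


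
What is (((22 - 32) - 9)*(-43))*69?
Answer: 56373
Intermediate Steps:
(((22 - 32) - 9)*(-43))*69 = ((-10 - 9)*(-43))*69 = -19*(-43)*69 = 817*69 = 56373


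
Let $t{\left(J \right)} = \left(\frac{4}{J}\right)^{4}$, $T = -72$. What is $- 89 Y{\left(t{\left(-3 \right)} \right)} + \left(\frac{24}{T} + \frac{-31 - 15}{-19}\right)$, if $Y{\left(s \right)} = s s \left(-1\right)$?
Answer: $\frac{111081629}{124659} \approx 891.08$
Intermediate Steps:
$t{\left(J \right)} = \frac{256}{J^{4}}$
$Y{\left(s \right)} = - s^{2}$ ($Y{\left(s \right)} = s^{2} \left(-1\right) = - s^{2}$)
$- 89 Y{\left(t{\left(-3 \right)} \right)} + \left(\frac{24}{T} + \frac{-31 - 15}{-19}\right) = - 89 \left(- \left(\frac{256}{81}\right)^{2}\right) + \left(\frac{24}{-72} + \frac{-31 - 15}{-19}\right) = - 89 \left(- \left(256 \cdot \frac{1}{81}\right)^{2}\right) + \left(24 \left(- \frac{1}{72}\right) - - \frac{46}{19}\right) = - 89 \left(- \left(\frac{256}{81}\right)^{2}\right) + \left(- \frac{1}{3} + \frac{46}{19}\right) = - 89 \left(\left(-1\right) \frac{65536}{6561}\right) + \frac{119}{57} = \left(-89\right) \left(- \frac{65536}{6561}\right) + \frac{119}{57} = \frac{5832704}{6561} + \frac{119}{57} = \frac{111081629}{124659}$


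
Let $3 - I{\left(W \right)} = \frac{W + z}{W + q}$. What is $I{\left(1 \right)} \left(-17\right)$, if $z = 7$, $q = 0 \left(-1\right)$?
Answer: $85$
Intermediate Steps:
$q = 0$
$I{\left(W \right)} = 3 - \frac{7 + W}{W}$ ($I{\left(W \right)} = 3 - \frac{W + 7}{W + 0} = 3 - \frac{7 + W}{W}$)
$I{\left(1 \right)} \left(-17\right) = \left(2 - \frac{7}{1}\right) \left(-17\right) = \left(2 - 7\right) \left(-17\right) = \left(-5\right) \left(-17\right) = 85$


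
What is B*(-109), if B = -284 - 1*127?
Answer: 44799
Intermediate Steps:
B = -411 (B = -284 - 127 = -411)
B*(-109) = -411*(-109) = 44799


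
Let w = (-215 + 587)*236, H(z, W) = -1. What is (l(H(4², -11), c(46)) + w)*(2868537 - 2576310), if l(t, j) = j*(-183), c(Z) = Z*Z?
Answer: -87503283972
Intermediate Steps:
c(Z) = Z²
w = 87792 (w = 372*236 = 87792)
l(t, j) = -183*j
(l(H(4², -11), c(46)) + w)*(2868537 - 2576310) = (-183*46² + 87792)*(2868537 - 2576310) = (-183*2116 + 87792)*292227 = (-387228 + 87792)*292227 = -299436*292227 = -87503283972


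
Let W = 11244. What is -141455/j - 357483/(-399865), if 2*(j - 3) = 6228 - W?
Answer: 11491679698/200332365 ≈ 57.363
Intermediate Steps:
j = -2505 (j = 3 + (6228 - 1*11244)/2 = 3 + (6228 - 11244)/2 = 3 + (½)*(-5016) = 3 - 2508 = -2505)
-141455/j - 357483/(-399865) = -141455/(-2505) - 357483/(-399865) = -141455*(-1/2505) - 357483*(-1/399865) = 28291/501 + 357483/399865 = 11491679698/200332365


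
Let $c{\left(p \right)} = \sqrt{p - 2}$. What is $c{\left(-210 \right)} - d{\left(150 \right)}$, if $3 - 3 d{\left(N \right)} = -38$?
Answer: $- \frac{41}{3} + 2 i \sqrt{53} \approx -13.667 + 14.56 i$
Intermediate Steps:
$c{\left(p \right)} = \sqrt{-2 + p}$
$d{\left(N \right)} = \frac{41}{3}$ ($d{\left(N \right)} = 1 - - \frac{38}{3} = 1 + \frac{38}{3} = \frac{41}{3}$)
$c{\left(-210 \right)} - d{\left(150 \right)} = \sqrt{-2 - 210} - \frac{41}{3} = \sqrt{-212} - \frac{41}{3} = 2 i \sqrt{53} - \frac{41}{3} = - \frac{41}{3} + 2 i \sqrt{53}$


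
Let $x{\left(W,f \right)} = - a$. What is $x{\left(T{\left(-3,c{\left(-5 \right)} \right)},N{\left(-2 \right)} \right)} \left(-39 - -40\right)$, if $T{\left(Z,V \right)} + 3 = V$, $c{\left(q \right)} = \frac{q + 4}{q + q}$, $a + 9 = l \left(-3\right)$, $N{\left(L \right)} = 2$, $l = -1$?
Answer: $6$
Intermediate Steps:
$a = -6$ ($a = -9 - -3 = -9 + 3 = -6$)
$c{\left(q \right)} = \frac{4 + q}{2 q}$
$T{\left(Z,V \right)} = -3 + V$
$x{\left(W,f \right)} = 6$ ($x{\left(W,f \right)} = \left(-1\right) \left(-6\right) = 6$)
$x{\left(T{\left(-3,c{\left(-5 \right)} \right)},N{\left(-2 \right)} \right)} \left(-39 - -40\right) = 6 \left(-39 - -40\right) = 6 \left(-39 + 40\right) = 6 \cdot 1 = 6$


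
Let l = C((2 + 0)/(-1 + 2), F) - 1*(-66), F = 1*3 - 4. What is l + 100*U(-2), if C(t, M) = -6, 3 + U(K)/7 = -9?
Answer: -8340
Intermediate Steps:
F = -1 (F = 3 - 4 = -1)
U(K) = -84 (U(K) = -21 + 7*(-9) = -21 - 63 = -84)
l = 60 (l = -6 - 1*(-66) = -6 + 66 = 60)
l + 100*U(-2) = 60 + 100*(-84) = 60 - 8400 = -8340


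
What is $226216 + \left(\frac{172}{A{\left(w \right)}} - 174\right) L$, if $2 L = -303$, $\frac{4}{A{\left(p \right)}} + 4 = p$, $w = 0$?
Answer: $278635$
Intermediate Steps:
$A{\left(p \right)} = \frac{4}{-4 + p}$
$L = - \frac{303}{2}$ ($L = \frac{1}{2} \left(-303\right) = - \frac{303}{2} \approx -151.5$)
$226216 + \left(\frac{172}{A{\left(w \right)}} - 174\right) L = 226216 + \left(\frac{172}{4 \frac{1}{-4 + 0}} - 174\right) \left(- \frac{303}{2}\right) = 226216 + \left(\frac{172}{4 \frac{1}{-4}} - 174\right) \left(- \frac{303}{2}\right) = 226216 + \left(\frac{172}{4 \left(- \frac{1}{4}\right)} - 174\right) \left(- \frac{303}{2}\right) = 226216 + \left(\frac{172}{-1} - 174\right) \left(- \frac{303}{2}\right) = 226216 + \left(172 \left(-1\right) - 174\right) \left(- \frac{303}{2}\right) = 226216 + \left(-172 - 174\right) \left(- \frac{303}{2}\right) = 226216 - -52419 = 226216 + 52419 = 278635$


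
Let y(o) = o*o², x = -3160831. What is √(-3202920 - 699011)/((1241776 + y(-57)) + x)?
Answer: -I*√3901931/2104248 ≈ -0.00093873*I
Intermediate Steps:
y(o) = o³
√(-3202920 - 699011)/((1241776 + y(-57)) + x) = √(-3202920 - 699011)/((1241776 + (-57)³) - 3160831) = √(-3901931)/((1241776 - 185193) - 3160831) = (I*√3901931)/(1056583 - 3160831) = (I*√3901931)/(-2104248) = (I*√3901931)*(-1/2104248) = -I*√3901931/2104248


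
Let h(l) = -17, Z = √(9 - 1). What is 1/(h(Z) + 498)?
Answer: 1/481 ≈ 0.0020790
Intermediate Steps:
Z = 2*√2 (Z = √8 = 2*√2 ≈ 2.8284)
1/(h(Z) + 498) = 1/(-17 + 498) = 1/481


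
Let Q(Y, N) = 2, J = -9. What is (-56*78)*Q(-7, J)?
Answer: -8736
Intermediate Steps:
(-56*78)*Q(-7, J) = -56*78*2 = -4368*2 = -8736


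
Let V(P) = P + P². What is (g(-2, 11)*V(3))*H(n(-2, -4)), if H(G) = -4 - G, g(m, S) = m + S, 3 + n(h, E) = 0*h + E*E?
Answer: -1836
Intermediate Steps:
n(h, E) = -3 + E² (n(h, E) = -3 + (0*h + E*E) = -3 + (0 + E²) = -3 + E²)
g(m, S) = S + m
(g(-2, 11)*V(3))*H(n(-2, -4)) = ((11 - 2)*(3*(1 + 3)))*(-4 - (-3 + (-4)²)) = (9*(3*4))*(-4 - (-3 + 16)) = (9*12)*(-4 - 1*13) = 108*(-4 - 13) = 108*(-17) = -1836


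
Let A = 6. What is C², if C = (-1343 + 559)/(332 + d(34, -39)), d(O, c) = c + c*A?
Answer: 614656/3481 ≈ 176.57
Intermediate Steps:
d(O, c) = 7*c (d(O, c) = c + c*6 = c + 6*c = 7*c)
C = -784/59 (C = (-1343 + 559)/(332 + 7*(-39)) = -784/(332 - 273) = -784/59 ≈ -13.288)
C² = (-784/59)² = 614656/3481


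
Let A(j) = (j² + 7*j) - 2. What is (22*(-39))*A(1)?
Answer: -5148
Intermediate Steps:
A(j) = -2 + j² + 7*j
(22*(-39))*A(1) = (22*(-39))*(-2 + 1² + 7*1) = -858*(-2 + 1 + 7) = -858*6 = -5148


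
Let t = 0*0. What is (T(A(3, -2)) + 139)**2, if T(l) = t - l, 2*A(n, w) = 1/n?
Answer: 693889/36 ≈ 19275.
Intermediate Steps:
t = 0
A(n, w) = 1/(2*n)
T(l) = -l (T(l) = 0 - l = -l)
(T(A(3, -2)) + 139)**2 = (-1/(2*3) + 139)**2 = (-1*1/6 + 139)**2 = (-1/6 + 139)**2 = (833/6)**2 = 693889/36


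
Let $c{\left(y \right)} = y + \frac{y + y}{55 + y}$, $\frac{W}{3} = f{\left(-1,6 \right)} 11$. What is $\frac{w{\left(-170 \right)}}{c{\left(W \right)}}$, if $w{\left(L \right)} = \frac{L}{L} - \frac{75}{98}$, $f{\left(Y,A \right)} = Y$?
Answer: $- \frac{23}{3528} \approx -0.0065193$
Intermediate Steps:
$w{\left(L \right)} = \frac{23}{98}$ ($w{\left(L \right)} = 1 - \frac{75}{98} = \frac{23}{98}$)
$W = -33$ ($W = 3 \left(\left(-1\right) 11\right) = 3 \left(-11\right) = -33$)
$c{\left(y \right)} = y + \frac{2 y}{55 + y}$
$\frac{w{\left(-170 \right)}}{c{\left(W \right)}} = \frac{23}{98 \left(- \frac{33 \left(57 - 33\right)}{55 - 33}\right)} = \frac{23}{98 \left(\left(-33\right) \frac{1}{22} \cdot 24\right)} = \frac{23}{98 \left(-36\right)} = \frac{23}{98} \left(- \frac{1}{36}\right) = - \frac{23}{3528}$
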